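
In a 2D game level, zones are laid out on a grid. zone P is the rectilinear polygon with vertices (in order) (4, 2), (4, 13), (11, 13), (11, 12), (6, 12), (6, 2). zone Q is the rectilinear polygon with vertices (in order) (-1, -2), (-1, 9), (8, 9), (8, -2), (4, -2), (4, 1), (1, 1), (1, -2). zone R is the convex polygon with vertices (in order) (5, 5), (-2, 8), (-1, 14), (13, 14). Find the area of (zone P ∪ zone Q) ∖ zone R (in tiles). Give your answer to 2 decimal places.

66.78

|zone P ∪ zone Q| = 103.
|(zone P ∪ zone Q) ∩ zone R| = 36.2232.
|(zone P ∪ zone Q) ∖ zone R| = 103 − 36.2232 = 66.78.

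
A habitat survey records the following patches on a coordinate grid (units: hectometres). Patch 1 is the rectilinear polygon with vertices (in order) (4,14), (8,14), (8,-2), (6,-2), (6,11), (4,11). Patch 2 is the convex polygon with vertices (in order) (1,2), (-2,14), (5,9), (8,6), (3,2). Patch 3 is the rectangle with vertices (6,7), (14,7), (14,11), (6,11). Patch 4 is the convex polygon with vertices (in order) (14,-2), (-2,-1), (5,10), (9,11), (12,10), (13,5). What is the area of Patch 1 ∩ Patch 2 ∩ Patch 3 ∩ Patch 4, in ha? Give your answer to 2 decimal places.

The intersection is the polygon with vertices (6,7), (6,8), (7,7).
By the shoelace formula its area is 0.50.

0.50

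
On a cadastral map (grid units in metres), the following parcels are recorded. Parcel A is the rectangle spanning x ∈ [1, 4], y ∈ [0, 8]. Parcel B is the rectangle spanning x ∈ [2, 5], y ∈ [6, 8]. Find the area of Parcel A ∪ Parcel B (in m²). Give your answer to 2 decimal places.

By inclusion–exclusion:
Individual areas: |Parcel A| = 24, |Parcel B| = 6.
|Parcel A∩Parcel B|: x∈[2,4], y∈[6,8] → 2·2 = 4.
|Parcel A ∪ Parcel B| = 30 − 4 = 26.00.

26.00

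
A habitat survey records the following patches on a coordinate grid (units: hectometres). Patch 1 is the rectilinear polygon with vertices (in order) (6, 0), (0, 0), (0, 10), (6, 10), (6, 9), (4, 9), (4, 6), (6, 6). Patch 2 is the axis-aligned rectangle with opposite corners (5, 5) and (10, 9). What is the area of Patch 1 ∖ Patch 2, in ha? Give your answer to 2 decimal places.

53.00

|Patch 1| = 54, |Patch 1∩Patch 2| = 1.
|Patch 1 ∖ Patch 2| = |Patch 1| − |Patch 1∩Patch 2| = 54 − 1 = 53.00.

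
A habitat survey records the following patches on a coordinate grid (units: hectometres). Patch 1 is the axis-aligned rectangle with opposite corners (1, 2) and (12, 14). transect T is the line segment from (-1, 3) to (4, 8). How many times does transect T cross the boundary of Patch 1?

The segment meets the boundary at (1,5).

1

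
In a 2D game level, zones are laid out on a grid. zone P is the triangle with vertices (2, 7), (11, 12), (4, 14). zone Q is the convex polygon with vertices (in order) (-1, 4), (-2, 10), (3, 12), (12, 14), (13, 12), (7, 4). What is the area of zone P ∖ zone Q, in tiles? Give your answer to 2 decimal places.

3.59

|zone P| = 26.5, |zone P∩zone Q| = 22.9068.
|zone P ∖ zone Q| = |zone P| − |zone P∩zone Q| = 26.5 − 22.9068 = 3.59.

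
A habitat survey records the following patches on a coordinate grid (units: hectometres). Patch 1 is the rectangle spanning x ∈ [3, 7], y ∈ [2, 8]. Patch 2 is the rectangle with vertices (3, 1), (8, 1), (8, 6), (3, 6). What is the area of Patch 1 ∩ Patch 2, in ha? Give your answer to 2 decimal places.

|Patch 1∩Patch 2|: x∈[3,7], y∈[2,6] → 4·4 = 16.

16.00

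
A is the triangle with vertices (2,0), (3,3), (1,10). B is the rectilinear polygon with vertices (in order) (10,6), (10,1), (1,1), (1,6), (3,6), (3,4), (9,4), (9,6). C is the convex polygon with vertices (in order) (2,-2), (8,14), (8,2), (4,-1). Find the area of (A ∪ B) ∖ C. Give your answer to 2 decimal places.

22.43

|A ∪ B| = 34.7024.
|(A ∪ B) ∩ C| = 12.2708.
|(A ∪ B) ∖ C| = 34.7024 − 12.2708 = 22.43.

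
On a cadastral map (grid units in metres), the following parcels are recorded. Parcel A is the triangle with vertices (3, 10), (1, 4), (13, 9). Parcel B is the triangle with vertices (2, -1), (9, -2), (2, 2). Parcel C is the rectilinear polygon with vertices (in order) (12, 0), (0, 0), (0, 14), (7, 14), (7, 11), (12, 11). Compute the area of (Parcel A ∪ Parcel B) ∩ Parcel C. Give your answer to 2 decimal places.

|Parcel A ∪ Parcel B| = 41.5.
|(Parcel A ∪ Parcel B) ∩ Parcel C| = 34.24.

34.24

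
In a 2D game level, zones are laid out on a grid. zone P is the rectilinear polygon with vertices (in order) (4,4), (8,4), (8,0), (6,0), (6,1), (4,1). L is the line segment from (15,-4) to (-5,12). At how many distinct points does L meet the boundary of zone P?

2

The segment meets the boundary at (5,4), (8,1.6).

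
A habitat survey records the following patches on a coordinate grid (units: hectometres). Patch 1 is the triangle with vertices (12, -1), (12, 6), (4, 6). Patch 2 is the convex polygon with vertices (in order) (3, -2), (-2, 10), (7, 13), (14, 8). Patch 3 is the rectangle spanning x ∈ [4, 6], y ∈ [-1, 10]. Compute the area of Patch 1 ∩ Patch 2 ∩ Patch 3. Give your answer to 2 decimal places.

The intersection is the polygon with vertices (6,6), (6,4.25), (4,6).
By the shoelace formula its area is 1.75.

1.75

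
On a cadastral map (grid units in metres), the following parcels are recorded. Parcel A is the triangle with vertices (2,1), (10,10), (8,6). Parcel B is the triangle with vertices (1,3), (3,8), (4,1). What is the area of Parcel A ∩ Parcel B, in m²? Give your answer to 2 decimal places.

0.35

The intersection is the polygon with vertices (3.723,2.938), (3.787,2.489), (2.889,1.741), (2.744,1.837).
By the shoelace formula its area is 0.35.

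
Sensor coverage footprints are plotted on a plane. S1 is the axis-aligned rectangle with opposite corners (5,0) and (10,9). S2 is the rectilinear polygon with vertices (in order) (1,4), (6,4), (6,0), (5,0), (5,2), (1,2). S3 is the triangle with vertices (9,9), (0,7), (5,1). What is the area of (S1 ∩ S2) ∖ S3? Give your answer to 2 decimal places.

|S1 ∩ S2| = 4.
|(S1 ∩ S2) ∩ S3| = 2.
|(S1 ∩ S2) ∖ S3| = 4 − 2 = 2.00.

2.00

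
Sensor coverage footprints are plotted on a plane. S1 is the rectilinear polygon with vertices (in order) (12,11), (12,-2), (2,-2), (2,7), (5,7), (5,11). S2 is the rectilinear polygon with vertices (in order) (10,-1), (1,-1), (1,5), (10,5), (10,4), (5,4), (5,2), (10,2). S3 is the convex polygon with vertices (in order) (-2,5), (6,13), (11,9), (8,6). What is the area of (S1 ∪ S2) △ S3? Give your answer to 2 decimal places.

117.90

|S1 ∪ S2| = 124.
|(S1 ∪ S2) ∩ S3| = 27.8.
|(S1 ∪ S2) △ S3| = 124 + 49.5 − 55.6 = 117.90.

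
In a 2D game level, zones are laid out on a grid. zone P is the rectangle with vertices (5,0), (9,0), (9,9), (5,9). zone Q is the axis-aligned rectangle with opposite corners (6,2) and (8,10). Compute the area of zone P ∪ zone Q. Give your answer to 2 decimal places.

38.00

By inclusion–exclusion:
Individual areas: |zone P| = 36, |zone Q| = 16.
|zone P∩zone Q|: x∈[6,8], y∈[2,9] → 2·7 = 14.
|zone P ∪ zone Q| = 52 − 14 = 38.00.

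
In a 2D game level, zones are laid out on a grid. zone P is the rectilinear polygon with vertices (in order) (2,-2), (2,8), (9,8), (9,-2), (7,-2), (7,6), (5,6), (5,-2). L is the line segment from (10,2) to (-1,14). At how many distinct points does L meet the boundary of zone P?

4

The segment meets the boundary at (7,5.273), (4.5,8), (9,3.091), (6.333,6).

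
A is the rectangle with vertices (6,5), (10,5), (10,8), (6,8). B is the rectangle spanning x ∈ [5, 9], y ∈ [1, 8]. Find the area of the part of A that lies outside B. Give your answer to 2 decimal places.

|A∩B|: x∈[6,9], y∈[5,8] → 3·3 = 9.
|A| = 12.
|A ∖ B| = |A| − |A∩B| = 12 − 9 = 3.00.

3.00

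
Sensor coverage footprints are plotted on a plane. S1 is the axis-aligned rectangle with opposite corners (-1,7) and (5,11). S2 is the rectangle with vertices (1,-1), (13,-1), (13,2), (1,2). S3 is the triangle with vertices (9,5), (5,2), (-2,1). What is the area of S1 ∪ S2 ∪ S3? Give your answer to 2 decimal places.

67.36

By inclusion–exclusion:
Individual areas: |S1| = 24, |S2| = 36, |S3| = 8.5.
|S1∩S2| = 0 (no overlap).
|S1∩S3| = 0.
|S2∩S3| = 1.1429.
|S1∩S2∩S3| = 0.
|S1 ∪ S2 ∪ S3| = 68.5 − 1.1429 + 0 = 67.36.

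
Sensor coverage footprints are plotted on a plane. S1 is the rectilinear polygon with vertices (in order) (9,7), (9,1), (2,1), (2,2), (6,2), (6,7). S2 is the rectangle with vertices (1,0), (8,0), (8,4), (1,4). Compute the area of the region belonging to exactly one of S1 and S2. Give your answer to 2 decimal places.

30.00

|S1| = 22, |S2| = 28, |S1∩S2| = 10.
|S1 △ S2| = |S1| + |S2| − 2·|S1∩S2| = 22 + 28 − 20 = 30.00.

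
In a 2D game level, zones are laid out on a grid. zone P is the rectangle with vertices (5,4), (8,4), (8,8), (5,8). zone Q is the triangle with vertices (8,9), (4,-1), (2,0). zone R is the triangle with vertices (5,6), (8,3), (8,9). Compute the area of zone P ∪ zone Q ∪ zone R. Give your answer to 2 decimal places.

21.75

By inclusion–exclusion:
Individual areas: |zone P| = 12, |zone Q| = 12, |zone R| = 9.
|zone P∩zone Q| = 3.1167.
|zone P∩zone R| = 8.
|zone Q∩zone R| = 2.0571.
|zone P∩zone Q∩zone R| = 1.9238.
|zone P ∪ zone Q ∪ zone R| = 33 − 13.1738 + 1.9238 = 21.75.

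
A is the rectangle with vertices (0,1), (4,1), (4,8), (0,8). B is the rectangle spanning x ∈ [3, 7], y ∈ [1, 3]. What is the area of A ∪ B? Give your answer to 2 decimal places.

34.00

By inclusion–exclusion:
Individual areas: |A| = 28, |B| = 8.
|A∩B|: x∈[3,4], y∈[1,3] → 1·2 = 2.
|A ∪ B| = 36 − 2 = 34.00.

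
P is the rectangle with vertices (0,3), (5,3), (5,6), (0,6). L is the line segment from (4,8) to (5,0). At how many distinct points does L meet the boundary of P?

The segment meets the boundary at (4.625,3), (4.25,6).

2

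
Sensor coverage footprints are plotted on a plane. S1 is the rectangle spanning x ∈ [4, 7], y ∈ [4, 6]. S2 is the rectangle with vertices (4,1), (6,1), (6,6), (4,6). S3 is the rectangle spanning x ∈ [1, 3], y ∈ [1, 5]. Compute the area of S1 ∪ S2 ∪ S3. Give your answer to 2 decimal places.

By inclusion–exclusion:
Individual areas: |S1| = 6, |S2| = 10, |S3| = 8.
|S1∩S2|: x∈[4,6], y∈[4,6] → 2·2 = 4.
|S1∩S3| = 0 (no overlap).
|S2∩S3| = 0 (no overlap).
|S1∩S2∩S3| = 0.
|S1 ∪ S2 ∪ S3| = 24 − 4 + 0 = 20.00.

20.00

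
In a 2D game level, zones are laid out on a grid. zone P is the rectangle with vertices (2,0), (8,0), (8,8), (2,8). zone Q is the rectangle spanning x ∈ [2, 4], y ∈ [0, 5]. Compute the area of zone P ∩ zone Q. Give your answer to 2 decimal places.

10.00

|zone P∩zone Q|: x∈[2,4], y∈[0,5] → 2·5 = 10.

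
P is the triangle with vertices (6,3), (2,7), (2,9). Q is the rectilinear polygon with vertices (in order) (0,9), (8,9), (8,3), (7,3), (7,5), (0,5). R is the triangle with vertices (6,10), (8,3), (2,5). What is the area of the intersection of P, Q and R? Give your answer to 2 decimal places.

The intersection is the polygon with vertices (4.667,5), (4,5), (2.889,6.111), (3.454,6.818).
By the shoelace formula its area is 1.31.

1.31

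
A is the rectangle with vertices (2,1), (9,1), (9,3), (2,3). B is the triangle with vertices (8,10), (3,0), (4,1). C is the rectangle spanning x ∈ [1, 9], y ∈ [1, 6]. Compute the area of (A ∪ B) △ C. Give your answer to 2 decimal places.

|A ∪ B| = 15.6111.
|(A ∪ B) ∩ C| = 14.9167.
|(A ∪ B) △ C| = 15.6111 + 40 − 29.8333 = 25.78.

25.78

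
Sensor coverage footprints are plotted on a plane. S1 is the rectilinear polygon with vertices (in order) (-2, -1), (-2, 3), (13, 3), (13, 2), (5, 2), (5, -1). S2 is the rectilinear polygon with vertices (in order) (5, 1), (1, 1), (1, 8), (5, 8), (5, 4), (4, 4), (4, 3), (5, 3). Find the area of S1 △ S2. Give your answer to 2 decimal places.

47.00

|S1| = 36, |S2| = 27, |S1∩S2| = 8.
|S1 △ S2| = |S1| + |S2| − 2·|S1∩S2| = 36 + 27 − 16 = 47.00.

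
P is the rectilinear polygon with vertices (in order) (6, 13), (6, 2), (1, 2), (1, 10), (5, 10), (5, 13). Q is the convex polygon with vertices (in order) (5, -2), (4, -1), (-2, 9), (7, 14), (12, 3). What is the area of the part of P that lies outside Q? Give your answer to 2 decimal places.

|P| = 43, |P∩Q| = 41.7889.
|P ∖ Q| = |P| − |P∩Q| = 43 − 41.7889 = 1.21.

1.21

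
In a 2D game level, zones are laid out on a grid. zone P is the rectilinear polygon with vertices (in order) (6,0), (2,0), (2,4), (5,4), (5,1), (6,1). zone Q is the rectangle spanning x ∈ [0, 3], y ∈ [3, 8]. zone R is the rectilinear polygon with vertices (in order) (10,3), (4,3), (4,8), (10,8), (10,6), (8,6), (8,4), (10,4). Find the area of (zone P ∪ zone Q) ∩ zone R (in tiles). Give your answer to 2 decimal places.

The region (zone P ∪ zone Q) ∩ zone R is the polygon with vertices (5,4), (5,3), (4,3), (4,4).
By the shoelace formula its area is 1.00.

1.00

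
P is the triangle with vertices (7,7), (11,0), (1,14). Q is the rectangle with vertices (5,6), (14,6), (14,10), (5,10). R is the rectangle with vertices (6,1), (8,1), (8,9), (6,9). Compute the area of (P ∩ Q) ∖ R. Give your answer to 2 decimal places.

1.05

|P ∩ Q| = 2.5619.
|(P ∩ Q) ∩ R| = 1.5119.
|(P ∩ Q) ∖ R| = 2.5619 − 1.5119 = 1.05.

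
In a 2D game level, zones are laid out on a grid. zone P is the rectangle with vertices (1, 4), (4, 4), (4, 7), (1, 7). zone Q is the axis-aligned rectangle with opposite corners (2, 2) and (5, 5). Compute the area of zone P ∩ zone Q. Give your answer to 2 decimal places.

2.00

|zone P∩zone Q|: x∈[2,4], y∈[4,5] → 2·1 = 2.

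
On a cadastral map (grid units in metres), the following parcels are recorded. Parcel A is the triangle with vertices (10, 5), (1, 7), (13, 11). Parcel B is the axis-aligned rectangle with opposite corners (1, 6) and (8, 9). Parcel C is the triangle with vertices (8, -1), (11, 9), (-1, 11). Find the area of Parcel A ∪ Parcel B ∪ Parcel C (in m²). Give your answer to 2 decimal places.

71.55

By inclusion–exclusion:
Individual areas: |Parcel A| = 30, |Parcel B| = 21, |Parcel C| = 63.
|Parcel A∩Parcel B| = 12.75.
|Parcel A∩Parcel C| = 23.2264.
|Parcel B∩Parcel C| = 18.9583.
|Parcel A∩Parcel B∩Parcel C| = 12.4833.
|Parcel A ∪ Parcel B ∪ Parcel C| = 114 − 54.9347 + 12.4833 = 71.55.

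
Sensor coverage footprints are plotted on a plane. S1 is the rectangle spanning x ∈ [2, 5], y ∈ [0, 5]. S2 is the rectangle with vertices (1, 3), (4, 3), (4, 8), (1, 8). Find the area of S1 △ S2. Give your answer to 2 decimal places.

22.00

|S1∩S2|: x∈[2,4], y∈[3,5] → 2·2 = 4.
|S1 △ S2| = |S1| + |S2| − 2·|S1∩S2| = 15 + 15 − 8 = 22.00.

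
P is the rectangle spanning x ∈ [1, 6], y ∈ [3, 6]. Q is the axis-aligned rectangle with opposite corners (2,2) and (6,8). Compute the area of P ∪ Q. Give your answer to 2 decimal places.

27.00

By inclusion–exclusion:
Individual areas: |P| = 15, |Q| = 24.
|P∩Q|: x∈[2,6], y∈[3,6] → 4·3 = 12.
|P ∪ Q| = 39 − 12 = 27.00.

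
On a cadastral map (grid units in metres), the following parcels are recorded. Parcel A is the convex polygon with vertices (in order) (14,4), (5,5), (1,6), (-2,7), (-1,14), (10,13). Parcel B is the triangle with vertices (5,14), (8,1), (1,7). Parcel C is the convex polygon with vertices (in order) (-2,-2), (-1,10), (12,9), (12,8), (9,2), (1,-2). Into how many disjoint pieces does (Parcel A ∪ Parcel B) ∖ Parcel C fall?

(Parcel A ∪ Parcel B) ∖ Parcel C splits into 3 disjoint pieces (area 0.0662, area 49.8896, area 7.6579).

3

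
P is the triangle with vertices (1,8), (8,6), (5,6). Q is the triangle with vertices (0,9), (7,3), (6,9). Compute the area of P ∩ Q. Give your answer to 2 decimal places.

The intersection is the polygon with vertices (6.425,6.45), (6.5,6), (5,6), (1.4,7.8), (1.25,7.929).
By the shoelace formula its area is 2.65.

2.65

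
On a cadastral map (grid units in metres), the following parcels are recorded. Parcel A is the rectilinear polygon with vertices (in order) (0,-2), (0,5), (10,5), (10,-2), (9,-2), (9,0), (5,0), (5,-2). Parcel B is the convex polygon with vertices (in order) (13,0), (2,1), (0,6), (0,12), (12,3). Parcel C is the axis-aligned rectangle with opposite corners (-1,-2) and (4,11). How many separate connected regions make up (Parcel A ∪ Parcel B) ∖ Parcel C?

(Parcel A ∪ Parcel B) ∖ Parcel C splits into 2 disjoint pieces (area 0.6667, area 53.2576).

2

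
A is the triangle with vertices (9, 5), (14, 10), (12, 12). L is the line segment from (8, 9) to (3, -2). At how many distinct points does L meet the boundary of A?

0

The segment lies entirely outside A and never meets its boundary.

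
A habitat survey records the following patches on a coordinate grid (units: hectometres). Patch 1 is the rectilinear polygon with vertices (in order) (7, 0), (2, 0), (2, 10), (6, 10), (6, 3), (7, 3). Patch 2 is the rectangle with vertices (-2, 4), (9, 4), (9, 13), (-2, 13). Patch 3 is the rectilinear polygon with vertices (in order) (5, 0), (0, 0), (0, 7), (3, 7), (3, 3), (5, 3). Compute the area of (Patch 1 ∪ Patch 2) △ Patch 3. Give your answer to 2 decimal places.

|Patch 1 ∪ Patch 2| = 118.
|(Patch 1 ∪ Patch 2) ∩ Patch 3| = 19.
|(Patch 1 ∪ Patch 2) △ Patch 3| = 118 + 27 − 38 = 107.00.

107.00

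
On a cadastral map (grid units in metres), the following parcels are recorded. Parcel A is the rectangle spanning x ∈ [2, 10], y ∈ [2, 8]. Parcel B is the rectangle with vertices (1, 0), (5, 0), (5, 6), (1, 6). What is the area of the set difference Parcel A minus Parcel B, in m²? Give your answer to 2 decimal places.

|Parcel A∩Parcel B|: x∈[2,5], y∈[2,6] → 3·4 = 12.
|Parcel A| = 48.
|Parcel A ∖ Parcel B| = |Parcel A| − |Parcel A∩Parcel B| = 48 − 12 = 36.00.

36.00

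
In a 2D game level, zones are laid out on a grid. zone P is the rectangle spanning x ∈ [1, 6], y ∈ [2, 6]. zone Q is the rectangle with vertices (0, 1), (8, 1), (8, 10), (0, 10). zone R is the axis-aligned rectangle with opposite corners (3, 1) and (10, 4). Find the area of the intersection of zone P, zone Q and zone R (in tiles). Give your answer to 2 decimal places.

The intersection is the polygon with vertices (6,2), (3,2), (3,4), (6,4).
By the shoelace formula its area is 6.00.

6.00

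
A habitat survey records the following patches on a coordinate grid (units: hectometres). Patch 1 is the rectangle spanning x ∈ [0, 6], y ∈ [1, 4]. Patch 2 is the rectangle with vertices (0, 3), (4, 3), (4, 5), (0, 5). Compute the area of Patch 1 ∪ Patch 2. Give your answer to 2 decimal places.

22.00

By inclusion–exclusion:
Individual areas: |Patch 1| = 18, |Patch 2| = 8.
|Patch 1∩Patch 2|: x∈[0,4], y∈[3,4] → 4·1 = 4.
|Patch 1 ∪ Patch 2| = 26 − 4 = 22.00.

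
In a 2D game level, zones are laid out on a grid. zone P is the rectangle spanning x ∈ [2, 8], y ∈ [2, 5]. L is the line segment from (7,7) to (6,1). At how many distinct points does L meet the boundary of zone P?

2

The segment meets the boundary at (6.167,2), (6.667,5).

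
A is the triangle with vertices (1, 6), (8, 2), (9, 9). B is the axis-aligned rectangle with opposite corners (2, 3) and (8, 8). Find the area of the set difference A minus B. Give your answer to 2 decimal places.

5.18

|A| = 26.5, |A∩B| = 21.3185.
|A ∖ B| = |A| − |A∩B| = 26.5 − 21.3185 = 5.18.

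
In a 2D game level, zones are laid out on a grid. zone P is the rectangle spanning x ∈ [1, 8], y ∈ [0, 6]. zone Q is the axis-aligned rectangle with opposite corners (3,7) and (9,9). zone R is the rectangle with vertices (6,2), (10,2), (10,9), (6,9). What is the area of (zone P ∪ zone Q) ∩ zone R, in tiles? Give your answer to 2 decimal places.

14.00

|zone P ∪ zone Q| = 54.
|(zone P ∪ zone Q) ∩ zone R| = 14.00.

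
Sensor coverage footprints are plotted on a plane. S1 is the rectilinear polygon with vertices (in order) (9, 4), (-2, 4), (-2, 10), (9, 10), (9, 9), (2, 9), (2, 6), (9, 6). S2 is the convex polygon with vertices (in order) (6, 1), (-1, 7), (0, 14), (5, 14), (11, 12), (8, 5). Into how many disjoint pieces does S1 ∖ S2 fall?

S1 ∖ S2 splits into 2 disjoint pieces (area 2.0357, area 11.8929).

2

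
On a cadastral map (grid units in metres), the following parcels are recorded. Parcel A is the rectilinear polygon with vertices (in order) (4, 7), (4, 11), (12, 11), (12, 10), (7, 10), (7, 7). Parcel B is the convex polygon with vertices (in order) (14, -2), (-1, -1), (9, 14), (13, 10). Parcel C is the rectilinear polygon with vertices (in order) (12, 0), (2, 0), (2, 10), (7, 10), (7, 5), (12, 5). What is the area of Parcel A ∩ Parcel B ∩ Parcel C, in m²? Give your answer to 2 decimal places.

The intersection is the polygon with vertices (7,7), (4.333,7), (6.333,10), (7,10).
By the shoelace formula its area is 5.00.

5.00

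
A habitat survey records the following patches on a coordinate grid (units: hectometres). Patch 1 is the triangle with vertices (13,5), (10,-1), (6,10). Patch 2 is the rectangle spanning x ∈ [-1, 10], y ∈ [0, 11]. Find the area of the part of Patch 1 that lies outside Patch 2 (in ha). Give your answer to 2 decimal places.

|Patch 1| = 28.5, |Patch 1∩Patch 2| = 16.1039.
|Patch 1 ∖ Patch 2| = |Patch 1| − |Patch 1∩Patch 2| = 28.5 − 16.1039 = 12.40.

12.40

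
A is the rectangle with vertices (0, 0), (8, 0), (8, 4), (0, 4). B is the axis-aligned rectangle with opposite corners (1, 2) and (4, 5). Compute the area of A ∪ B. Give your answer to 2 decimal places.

By inclusion–exclusion:
Individual areas: |A| = 32, |B| = 9.
|A∩B|: x∈[1,4], y∈[2,4] → 3·2 = 6.
|A ∪ B| = 41 − 6 = 35.00.

35.00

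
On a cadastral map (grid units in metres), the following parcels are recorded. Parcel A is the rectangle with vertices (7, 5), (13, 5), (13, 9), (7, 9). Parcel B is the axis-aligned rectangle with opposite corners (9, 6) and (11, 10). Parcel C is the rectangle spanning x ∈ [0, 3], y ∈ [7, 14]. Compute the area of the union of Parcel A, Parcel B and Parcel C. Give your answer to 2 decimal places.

By inclusion–exclusion:
Individual areas: |Parcel A| = 24, |Parcel B| = 8, |Parcel C| = 21.
|Parcel A∩Parcel B|: x∈[9,11], y∈[6,9] → 2·3 = 6.
|Parcel A∩Parcel C| = 0 (no overlap).
|Parcel B∩Parcel C| = 0 (no overlap).
|Parcel A∩Parcel B∩Parcel C| = 0.
|Parcel A ∪ Parcel B ∪ Parcel C| = 53 − 6 + 0 = 47.00.

47.00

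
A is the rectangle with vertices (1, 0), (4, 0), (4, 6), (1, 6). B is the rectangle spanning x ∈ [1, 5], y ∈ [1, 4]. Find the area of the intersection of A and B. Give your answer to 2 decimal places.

9.00

|A∩B|: x∈[1,4], y∈[1,4] → 3·3 = 9.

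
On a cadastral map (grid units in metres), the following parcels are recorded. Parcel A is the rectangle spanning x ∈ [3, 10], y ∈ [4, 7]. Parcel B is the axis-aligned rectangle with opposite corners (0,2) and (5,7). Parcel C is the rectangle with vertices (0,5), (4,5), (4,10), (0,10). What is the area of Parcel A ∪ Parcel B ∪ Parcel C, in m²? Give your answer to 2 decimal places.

52.00

By inclusion–exclusion:
Individual areas: |Parcel A| = 21, |Parcel B| = 25, |Parcel C| = 20.
|Parcel A∩Parcel B|: x∈[3,5], y∈[4,7] → 2·3 = 6.
|Parcel A∩Parcel C|: x∈[3,4], y∈[5,7] → 1·2 = 2.
|Parcel B∩Parcel C|: x∈[0,4], y∈[5,7] → 4·2 = 8.
|Parcel A∩Parcel B∩Parcel C| = 2.
|Parcel A ∪ Parcel B ∪ Parcel C| = 66 − 16 + 2 = 52.00.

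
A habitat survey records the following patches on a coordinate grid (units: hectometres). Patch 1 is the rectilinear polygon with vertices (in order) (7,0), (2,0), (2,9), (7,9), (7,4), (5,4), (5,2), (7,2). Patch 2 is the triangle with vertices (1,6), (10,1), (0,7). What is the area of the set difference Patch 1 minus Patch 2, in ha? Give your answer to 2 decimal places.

40.13

|Patch 1| = 41, |Patch 1∩Patch 2| = 0.8667.
|Patch 1 ∖ Patch 2| = |Patch 1| − |Patch 1∩Patch 2| = 41 − 0.8667 = 40.13.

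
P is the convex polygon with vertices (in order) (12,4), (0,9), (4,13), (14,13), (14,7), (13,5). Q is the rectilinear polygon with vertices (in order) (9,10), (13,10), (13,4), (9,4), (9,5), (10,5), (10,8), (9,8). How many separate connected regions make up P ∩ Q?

1

P ∩ Q is a single connected region.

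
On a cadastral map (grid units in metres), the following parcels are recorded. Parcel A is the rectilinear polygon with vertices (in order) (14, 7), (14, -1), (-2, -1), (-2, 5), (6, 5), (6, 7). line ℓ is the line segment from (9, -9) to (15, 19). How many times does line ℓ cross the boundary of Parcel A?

2

The segment meets the boundary at (12.429,7), (10.714,-1).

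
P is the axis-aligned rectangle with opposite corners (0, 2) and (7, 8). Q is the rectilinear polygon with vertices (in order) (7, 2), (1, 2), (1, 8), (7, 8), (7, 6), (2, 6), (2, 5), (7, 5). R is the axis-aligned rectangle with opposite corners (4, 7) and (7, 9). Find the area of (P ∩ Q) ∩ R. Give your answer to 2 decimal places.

3.00

The region (P ∩ Q) ∩ R is the polygon with vertices (7,8), (7,7), (4,7), (4,8).
By the shoelace formula its area is 3.00.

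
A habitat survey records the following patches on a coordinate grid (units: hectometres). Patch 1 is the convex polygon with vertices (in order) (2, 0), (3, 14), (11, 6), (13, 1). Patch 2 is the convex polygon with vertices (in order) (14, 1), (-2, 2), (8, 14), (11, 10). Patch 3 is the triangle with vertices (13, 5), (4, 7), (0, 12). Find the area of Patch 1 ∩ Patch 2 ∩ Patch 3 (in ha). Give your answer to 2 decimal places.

The intersection is the polygon with vertices (4.372,9.646), (10.833,6.167), (11,6), (11.244,5.39), (4,7), (3.102,8.122).
By the shoelace formula its area is 13.10.

13.10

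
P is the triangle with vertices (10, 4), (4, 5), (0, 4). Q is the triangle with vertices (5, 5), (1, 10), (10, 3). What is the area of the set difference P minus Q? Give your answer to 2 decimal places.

4.28

|P| = 5, |P∩Q| = 0.7175.
|P ∖ Q| = |P| − |P∩Q| = 5 − 0.7175 = 4.28.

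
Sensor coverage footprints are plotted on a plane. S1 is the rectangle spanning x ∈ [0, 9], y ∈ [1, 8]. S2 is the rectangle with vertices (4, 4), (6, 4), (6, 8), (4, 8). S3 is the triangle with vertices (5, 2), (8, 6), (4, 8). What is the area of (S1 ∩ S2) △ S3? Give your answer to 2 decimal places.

|S1 ∩ S2| = 8.
|(S1 ∩ S2) ∩ S3| = 5.6667.
|(S1 ∩ S2) △ S3| = 8 + 11 − 11.3333 = 7.67.

7.67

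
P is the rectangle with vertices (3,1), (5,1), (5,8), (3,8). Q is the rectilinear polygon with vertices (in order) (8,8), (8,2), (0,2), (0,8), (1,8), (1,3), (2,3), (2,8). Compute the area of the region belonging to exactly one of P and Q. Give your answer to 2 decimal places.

|P| = 14, |Q| = 43, |P∩Q| = 12.
|P △ Q| = |P| + |Q| − 2·|P∩Q| = 14 + 43 − 24 = 33.00.

33.00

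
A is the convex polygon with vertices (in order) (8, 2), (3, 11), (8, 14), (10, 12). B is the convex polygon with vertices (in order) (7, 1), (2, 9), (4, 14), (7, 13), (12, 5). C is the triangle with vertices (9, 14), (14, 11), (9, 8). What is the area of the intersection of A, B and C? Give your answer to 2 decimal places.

0.48

The intersection is the polygon with vertices (9.424,9.121), (9.227,8.136), (9,8), (9,9.8).
By the shoelace formula its area is 0.48.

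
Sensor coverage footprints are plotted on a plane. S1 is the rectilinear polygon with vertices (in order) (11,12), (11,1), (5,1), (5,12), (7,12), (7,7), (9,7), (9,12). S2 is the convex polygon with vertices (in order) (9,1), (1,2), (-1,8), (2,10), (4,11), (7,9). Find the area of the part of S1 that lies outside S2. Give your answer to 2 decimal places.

|S1| = 56, |S1∩S2| = 23.8333.
|S1 ∖ S2| = |S1| − |S1∩S2| = 56 − 23.8333 = 32.17.

32.17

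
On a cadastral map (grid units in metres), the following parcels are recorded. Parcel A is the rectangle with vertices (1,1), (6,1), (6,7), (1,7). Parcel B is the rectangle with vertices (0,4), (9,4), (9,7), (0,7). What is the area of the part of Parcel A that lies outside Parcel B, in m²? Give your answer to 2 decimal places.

15.00

|Parcel A∩Parcel B|: x∈[1,6], y∈[4,7] → 5·3 = 15.
|Parcel A| = 30.
|Parcel A ∖ Parcel B| = |Parcel A| − |Parcel A∩Parcel B| = 30 − 15 = 15.00.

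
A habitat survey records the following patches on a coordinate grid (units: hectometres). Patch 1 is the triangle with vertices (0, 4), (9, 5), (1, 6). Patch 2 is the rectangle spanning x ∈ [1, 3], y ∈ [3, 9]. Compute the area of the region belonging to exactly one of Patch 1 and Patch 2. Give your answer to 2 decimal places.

|Patch 1| = 8.5, |Patch 2| = 12, |Patch 1∩Patch 2| = 3.3056.
|Patch 1 △ Patch 2| = |Patch 1| + |Patch 2| − 2·|Patch 1∩Patch 2| = 8.5 + 12 − 6.6111 = 13.89.

13.89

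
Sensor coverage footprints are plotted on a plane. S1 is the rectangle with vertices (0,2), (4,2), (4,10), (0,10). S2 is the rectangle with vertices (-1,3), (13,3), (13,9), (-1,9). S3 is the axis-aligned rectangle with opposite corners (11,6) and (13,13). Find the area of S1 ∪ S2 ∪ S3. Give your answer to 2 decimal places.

100.00

By inclusion–exclusion:
Individual areas: |S1| = 32, |S2| = 84, |S3| = 14.
|S1∩S2|: x∈[0,4], y∈[3,9] → 4·6 = 24.
|S1∩S3| = 0 (no overlap).
|S2∩S3|: x∈[11,13], y∈[6,9] → 2·3 = 6.
|S1∩S2∩S3| = 0.
|S1 ∪ S2 ∪ S3| = 130 − 30 + 0 = 100.00.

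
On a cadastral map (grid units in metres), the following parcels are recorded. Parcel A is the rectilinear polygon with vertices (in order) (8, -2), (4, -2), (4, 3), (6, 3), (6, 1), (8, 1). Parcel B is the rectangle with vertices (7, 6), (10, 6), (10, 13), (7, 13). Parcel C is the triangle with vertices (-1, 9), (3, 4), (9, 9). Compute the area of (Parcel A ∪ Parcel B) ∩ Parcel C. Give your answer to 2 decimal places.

1.67

The region (Parcel A ∪ Parcel B) ∩ Parcel C is the polygon with vertices (7,9), (9,9), (7,7.333).
By the shoelace formula its area is 1.67.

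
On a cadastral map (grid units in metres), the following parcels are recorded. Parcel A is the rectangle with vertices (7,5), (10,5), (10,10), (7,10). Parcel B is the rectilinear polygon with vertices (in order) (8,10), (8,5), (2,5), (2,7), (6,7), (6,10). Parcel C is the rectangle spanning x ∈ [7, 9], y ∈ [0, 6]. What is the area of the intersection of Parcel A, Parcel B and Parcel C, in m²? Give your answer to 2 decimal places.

1.00

The intersection is the polygon with vertices (8,5), (7,5), (7,6), (8,6).
By the shoelace formula its area is 1.00.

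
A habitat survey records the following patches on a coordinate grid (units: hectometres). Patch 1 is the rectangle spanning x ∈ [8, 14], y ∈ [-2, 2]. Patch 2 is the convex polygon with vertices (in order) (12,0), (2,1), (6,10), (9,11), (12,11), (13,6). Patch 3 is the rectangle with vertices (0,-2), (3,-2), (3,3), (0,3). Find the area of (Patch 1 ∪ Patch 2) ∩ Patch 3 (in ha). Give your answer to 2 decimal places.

1.16

The region (Patch 1 ∪ Patch 2) ∩ Patch 3 is the polygon with vertices (2,1), (2.889,3), (3,3), (3,0.9).
By the shoelace formula its area is 1.16.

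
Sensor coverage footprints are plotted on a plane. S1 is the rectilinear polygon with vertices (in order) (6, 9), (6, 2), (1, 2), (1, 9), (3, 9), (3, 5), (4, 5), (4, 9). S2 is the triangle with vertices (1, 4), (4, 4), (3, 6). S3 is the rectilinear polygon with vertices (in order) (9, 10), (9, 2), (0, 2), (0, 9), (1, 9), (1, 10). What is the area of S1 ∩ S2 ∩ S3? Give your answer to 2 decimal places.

The intersection is the polygon with vertices (3.5,5), (4,4), (1,4), (3,6), (3,5).
By the shoelace formula its area is 2.75.

2.75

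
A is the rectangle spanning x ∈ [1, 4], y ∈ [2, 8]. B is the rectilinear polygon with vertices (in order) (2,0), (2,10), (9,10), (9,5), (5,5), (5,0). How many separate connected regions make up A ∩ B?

A ∩ B is a single connected region.

1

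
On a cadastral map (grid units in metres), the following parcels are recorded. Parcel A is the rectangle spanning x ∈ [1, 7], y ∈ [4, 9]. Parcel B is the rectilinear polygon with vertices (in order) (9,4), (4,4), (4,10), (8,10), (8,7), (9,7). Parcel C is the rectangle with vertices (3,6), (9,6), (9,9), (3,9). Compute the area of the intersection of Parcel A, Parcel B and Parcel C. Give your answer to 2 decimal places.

9.00

The intersection is the polygon with vertices (7,6), (4,6), (4,9), (7,9).
By the shoelace formula its area is 9.00.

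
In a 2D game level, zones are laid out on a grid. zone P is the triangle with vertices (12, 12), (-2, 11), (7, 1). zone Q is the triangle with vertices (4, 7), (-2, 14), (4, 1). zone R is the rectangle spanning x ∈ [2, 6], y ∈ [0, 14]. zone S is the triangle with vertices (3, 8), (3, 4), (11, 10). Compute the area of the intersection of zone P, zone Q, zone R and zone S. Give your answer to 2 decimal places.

The intersection is the polygon with vertices (4,4.75), (3.776,4.582), (3,5.444), (3,8), (3.118,8.029), (4,7).
By the shoelace formula its area is 2.64.

2.64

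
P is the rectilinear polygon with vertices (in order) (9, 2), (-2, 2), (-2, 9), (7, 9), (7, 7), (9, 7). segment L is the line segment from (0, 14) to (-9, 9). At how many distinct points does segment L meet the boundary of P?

0

The segment lies entirely outside P and never meets its boundary.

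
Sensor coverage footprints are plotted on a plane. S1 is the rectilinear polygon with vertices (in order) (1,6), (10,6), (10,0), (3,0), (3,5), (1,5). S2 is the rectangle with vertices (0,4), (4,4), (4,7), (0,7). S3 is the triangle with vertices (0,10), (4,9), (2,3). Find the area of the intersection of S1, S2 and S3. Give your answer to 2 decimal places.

The intersection is the polygon with vertices (1.429,5), (1.143,6), (3,6), (2.667,5).
By the shoelace formula its area is 1.55.

1.55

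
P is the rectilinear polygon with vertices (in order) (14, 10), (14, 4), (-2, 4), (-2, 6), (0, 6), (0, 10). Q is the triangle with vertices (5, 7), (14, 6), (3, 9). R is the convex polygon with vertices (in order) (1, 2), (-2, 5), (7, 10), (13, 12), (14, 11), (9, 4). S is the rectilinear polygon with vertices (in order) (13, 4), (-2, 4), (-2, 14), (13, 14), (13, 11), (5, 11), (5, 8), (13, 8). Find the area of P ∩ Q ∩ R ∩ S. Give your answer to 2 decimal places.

6.40

The intersection is the polygon with vertices (4.476,8.598), (5,8.454), (5,8), (6.667,8), (11.011,6.815), (10.691,6.368), (5,7), (3.786,8.214).
By the shoelace formula its area is 6.40.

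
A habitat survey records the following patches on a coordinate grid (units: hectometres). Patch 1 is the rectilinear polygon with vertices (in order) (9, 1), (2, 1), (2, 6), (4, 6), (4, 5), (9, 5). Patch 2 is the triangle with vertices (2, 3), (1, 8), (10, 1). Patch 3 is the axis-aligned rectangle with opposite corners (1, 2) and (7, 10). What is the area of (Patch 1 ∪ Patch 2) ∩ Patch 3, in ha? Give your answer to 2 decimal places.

20.36

|Patch 1 ∪ Patch 2| = 33.621.
|(Patch 1 ∪ Patch 2) ∩ Patch 3| = 20.36.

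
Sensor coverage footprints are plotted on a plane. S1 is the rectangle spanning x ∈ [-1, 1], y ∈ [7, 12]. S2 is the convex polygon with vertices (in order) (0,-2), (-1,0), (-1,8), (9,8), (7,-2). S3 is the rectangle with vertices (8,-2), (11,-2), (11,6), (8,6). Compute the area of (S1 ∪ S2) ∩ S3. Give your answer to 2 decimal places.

0.90

The region (S1 ∪ S2) ∩ S3 is the polygon with vertices (8,3), (8,6), (8.6,6).
By the shoelace formula its area is 0.90.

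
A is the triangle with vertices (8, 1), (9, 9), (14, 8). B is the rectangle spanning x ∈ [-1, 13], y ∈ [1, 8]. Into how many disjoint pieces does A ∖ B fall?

1

A ∖ B is a single connected region.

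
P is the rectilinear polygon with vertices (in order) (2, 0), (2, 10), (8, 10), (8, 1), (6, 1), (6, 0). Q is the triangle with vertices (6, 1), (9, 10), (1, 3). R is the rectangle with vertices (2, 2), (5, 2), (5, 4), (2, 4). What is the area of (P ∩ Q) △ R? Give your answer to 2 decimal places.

|P ∩ Q| = 23.8.
|(P ∩ Q) ∩ R| = 5.5411.
|(P ∩ Q) △ R| = 23.8 + 6 − 11.0821 = 18.72.

18.72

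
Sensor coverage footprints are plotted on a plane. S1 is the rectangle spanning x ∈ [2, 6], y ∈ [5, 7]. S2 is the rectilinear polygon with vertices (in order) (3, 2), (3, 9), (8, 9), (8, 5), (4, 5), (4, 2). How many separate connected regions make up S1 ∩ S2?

S1 ∩ S2 is a single connected region.

1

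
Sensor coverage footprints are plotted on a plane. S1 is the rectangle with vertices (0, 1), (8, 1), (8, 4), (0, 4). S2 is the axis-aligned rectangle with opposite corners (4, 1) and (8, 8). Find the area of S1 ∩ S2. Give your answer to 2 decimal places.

12.00

|S1∩S2|: x∈[4,8], y∈[1,4] → 4·3 = 12.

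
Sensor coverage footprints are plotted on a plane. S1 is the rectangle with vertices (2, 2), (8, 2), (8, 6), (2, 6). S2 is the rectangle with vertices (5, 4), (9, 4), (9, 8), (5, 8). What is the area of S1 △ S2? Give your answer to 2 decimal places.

28.00

|S1∩S2|: x∈[5,8], y∈[4,6] → 3·2 = 6.
|S1 △ S2| = |S1| + |S2| − 2·|S1∩S2| = 24 + 16 − 12 = 28.00.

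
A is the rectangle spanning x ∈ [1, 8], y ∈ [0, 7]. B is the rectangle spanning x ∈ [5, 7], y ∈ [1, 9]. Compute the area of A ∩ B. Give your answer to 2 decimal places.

|A∩B|: x∈[5,7], y∈[1,7] → 2·6 = 12.

12.00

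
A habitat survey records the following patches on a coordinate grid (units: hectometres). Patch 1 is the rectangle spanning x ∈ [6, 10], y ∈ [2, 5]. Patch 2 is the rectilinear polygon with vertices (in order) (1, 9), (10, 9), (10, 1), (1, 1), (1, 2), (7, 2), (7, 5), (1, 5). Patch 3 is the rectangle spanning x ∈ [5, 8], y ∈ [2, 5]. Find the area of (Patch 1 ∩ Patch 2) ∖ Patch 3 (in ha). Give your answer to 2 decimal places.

|Patch 1 ∩ Patch 2| = 9.
|(Patch 1 ∩ Patch 2) ∩ Patch 3| = 3.
|(Patch 1 ∩ Patch 2) ∖ Patch 3| = 9 − 3 = 6.00.

6.00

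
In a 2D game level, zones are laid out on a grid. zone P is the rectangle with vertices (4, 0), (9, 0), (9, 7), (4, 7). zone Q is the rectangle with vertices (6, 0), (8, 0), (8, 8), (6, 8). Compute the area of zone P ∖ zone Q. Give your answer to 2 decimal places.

21.00

|zone P∩zone Q|: x∈[6,8], y∈[0,7] → 2·7 = 14.
|zone P| = 35.
|zone P ∖ zone Q| = |zone P| − |zone P∩zone Q| = 35 − 14 = 21.00.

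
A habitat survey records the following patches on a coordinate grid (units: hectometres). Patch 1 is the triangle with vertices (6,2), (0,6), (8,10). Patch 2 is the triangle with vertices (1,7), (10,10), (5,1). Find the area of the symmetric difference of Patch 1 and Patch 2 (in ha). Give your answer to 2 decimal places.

|Patch 1| = 28, |Patch 2| = 33, |Patch 1∩Patch 2| = 24.2646.
|Patch 1 △ Patch 2| = |Patch 1| + |Patch 2| − 2·|Patch 1∩Patch 2| = 28 + 33 − 48.5292 = 12.47.

12.47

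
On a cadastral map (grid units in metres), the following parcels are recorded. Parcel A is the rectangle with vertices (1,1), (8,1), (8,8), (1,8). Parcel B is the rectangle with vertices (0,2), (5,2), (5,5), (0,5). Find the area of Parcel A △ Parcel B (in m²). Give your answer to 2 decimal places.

40.00

|Parcel A∩Parcel B|: x∈[1,5], y∈[2,5] → 4·3 = 12.
|Parcel A △ Parcel B| = |Parcel A| + |Parcel B| − 2·|Parcel A∩Parcel B| = 49 + 15 − 24 = 40.00.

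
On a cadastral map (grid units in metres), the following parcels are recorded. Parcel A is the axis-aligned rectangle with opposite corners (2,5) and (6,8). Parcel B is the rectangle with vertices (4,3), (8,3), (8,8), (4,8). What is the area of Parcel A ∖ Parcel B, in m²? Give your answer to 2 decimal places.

|Parcel A∩Parcel B|: x∈[4,6], y∈[5,8] → 2·3 = 6.
|Parcel A| = 12.
|Parcel A ∖ Parcel B| = |Parcel A| − |Parcel A∩Parcel B| = 12 − 6 = 6.00.

6.00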